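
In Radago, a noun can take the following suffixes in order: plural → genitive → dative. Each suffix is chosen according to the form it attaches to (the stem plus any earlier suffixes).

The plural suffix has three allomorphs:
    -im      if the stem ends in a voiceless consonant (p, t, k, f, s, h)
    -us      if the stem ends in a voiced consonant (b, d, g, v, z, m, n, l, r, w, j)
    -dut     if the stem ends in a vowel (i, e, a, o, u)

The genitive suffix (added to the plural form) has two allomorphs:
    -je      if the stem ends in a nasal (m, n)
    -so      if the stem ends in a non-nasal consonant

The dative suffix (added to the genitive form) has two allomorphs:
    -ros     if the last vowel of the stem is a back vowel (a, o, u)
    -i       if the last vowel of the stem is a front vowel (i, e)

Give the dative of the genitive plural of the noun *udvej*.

*udvej* — final sound /j/ (a voiced consonant) → -us → *udvejus*.
The plural form *udvejus* — final consonant /s/ (non-nasal) → -so → *udvejusso*.
The genitive form *udvejusso* — last vowel /o/ (a back vowel) → -ros → *udvejussoros*.

udvejussoros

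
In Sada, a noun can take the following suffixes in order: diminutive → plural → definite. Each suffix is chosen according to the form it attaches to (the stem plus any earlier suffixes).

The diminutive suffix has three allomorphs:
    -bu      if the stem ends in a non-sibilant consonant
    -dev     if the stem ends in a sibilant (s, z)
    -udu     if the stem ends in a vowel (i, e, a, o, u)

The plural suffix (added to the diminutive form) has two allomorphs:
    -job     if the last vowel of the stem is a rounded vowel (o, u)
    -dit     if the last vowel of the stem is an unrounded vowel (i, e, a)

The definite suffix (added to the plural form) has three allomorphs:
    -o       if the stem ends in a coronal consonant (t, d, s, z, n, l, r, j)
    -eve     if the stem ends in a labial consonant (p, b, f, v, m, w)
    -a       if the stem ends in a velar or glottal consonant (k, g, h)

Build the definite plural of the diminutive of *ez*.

ezdevdito

Since the final sound of *ez* is /z/ (a sibilant), it takes -dev, giving *ezdev*.
Since the last vowel of the diminutive form *ezdev* is /e/ (an unrounded vowel), it takes -dit, giving *ezdevdit*.
The plural form *ezdevdit*: final consonant = /t/, coronal → -o → *ezdevdito*.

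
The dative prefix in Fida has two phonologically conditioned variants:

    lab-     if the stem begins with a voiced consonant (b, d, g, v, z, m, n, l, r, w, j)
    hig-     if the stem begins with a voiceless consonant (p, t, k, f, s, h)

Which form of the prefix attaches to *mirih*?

The first consonant of *mirih* is /m/, which is voiced, so the prefix is lab-.

lab-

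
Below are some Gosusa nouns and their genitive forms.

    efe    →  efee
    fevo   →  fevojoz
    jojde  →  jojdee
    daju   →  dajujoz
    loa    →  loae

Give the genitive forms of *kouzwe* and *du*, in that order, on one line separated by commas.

Looking at the last vowel of each stem: -joz when the last vowel of the stem is a rounded vowel (*fevo*, *daju*); -e when the last vowel of the stem is an unrounded vowel (*efe*, *jojde*, *loa*).
The last vowel of *kouzwe* is /e/, which is an unrounded vowel, so the suffix is -e, giving *kouzwee*.
Since the last vowel of *du* is /u/ (a rounded vowel), it takes -joz, giving *dujoz*.

kouzwee, dujoz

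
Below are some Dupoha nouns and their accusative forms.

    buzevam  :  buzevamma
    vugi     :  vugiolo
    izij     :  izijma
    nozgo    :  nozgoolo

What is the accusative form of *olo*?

Looking at the final sound of each stem: -ma when the stem ends in a consonant (*buzevam*, *izij*); -olo when the stem ends in a vowel (*vugi*, *nozgo*).
*olo*: final sound = /o/, a vowel → -olo → *oloolo*.

oloolo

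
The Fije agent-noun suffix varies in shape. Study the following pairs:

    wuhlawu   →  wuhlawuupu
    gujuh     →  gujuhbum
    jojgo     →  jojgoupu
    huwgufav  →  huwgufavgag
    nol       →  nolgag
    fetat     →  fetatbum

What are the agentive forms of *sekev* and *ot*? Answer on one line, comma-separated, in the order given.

The pattern is voicing of the final sound: -bum when the stem ends in a voiceless consonant (*gujuh*, *fetat*); -gag when the stem ends in a voiced consonant (*huwgufav*, *nol*); -upu when the stem ends in a vowel (*wuhlawu*, *jojgo*).
Since the final sound of *sekev* is /v/ (a voiced consonant), it takes -gag, giving *sekevgag*.
Since the final sound of *ot* is /t/ (a voiceless consonant), it takes -bum, giving *otbum*.

sekevgag, otbum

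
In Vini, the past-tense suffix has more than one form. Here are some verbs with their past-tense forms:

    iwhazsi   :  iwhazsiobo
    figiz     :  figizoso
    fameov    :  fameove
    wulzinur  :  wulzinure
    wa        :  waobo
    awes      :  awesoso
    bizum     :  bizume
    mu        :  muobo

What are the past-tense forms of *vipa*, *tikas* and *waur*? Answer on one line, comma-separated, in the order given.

Looking at the final sound of each stem: -oso when the stem ends in a sibilant (*figiz*, *awes*); -e when the stem ends in a non-sibilant consonant (*fameov*, *wulzinur*, *bizum*); -obo when the stem ends in a vowel (*iwhazsi*, *wa*, *mu*).
The final sound of *vipa* is /a/, which is a vowel, so the suffix is -obo, giving *vipaobo*.
The final sound of *tikas* is /s/, which is a sibilant, so the suffix is -oso, giving *tikasoso*.
*waur* — final sound /r/ (a non-sibilant consonant) → -e → *waure*.

vipaobo, tikasoso, waure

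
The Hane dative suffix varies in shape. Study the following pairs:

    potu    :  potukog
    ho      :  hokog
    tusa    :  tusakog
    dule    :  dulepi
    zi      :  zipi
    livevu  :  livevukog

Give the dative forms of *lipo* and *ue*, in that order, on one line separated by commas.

The pattern is front/back vowel harmony: -pi when the last vowel of the stem is a front vowel (*dule*, *zi*); -kog when the last vowel of the stem is a back vowel (*potu*, *ho*, *tusa*, *livevu*).
Since the last vowel of *lipo* is /o/ (a back vowel), it takes -kog, giving *lipokog*.
Since the last vowel of *ue* is /e/ (a front vowel), it takes -pi, giving *uepi*.

lipokog, uepi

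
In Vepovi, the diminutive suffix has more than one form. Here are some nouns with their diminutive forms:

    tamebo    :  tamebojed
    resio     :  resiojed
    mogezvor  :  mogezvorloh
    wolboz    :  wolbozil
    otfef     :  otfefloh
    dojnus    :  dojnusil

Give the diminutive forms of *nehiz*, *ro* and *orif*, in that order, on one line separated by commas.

nehizil, rojed, orifloh

The alternation tracks the final sound of the stem — -il when the stem ends in a sibilant (*wolboz*, *dojnus*); -loh when the stem ends in a non-sibilant consonant (*mogezvor*, *otfef*); -jed when the stem ends in a vowel (*tamebo*, *resio*).
Since the final sound of *nehiz* is /z/ (a sibilant), it takes -il, giving *nehizil*.
*ro*: final sound = /o/, a vowel → -jed → *rojed*.
*orif*: final sound = /f/, a non-sibilant consonant → -loh → *orifloh*.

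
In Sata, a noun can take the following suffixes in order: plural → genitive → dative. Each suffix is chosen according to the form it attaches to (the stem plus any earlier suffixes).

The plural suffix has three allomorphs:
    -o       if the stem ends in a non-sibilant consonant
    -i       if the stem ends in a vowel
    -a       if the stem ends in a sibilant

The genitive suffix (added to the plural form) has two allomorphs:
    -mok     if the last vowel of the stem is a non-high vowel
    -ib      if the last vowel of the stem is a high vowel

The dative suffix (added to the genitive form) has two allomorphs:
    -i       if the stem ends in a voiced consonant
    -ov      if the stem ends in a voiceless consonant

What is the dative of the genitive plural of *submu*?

submuiibi

*submu* — final sound /u/ (a vowel) → -i → *submui*.
The plural form *submui*: last vowel = /i/, a high vowel → -ib → *submuiib*.
The genitive form *submuiib*: final consonant = /b/, voiced → -i → *submuiibi*.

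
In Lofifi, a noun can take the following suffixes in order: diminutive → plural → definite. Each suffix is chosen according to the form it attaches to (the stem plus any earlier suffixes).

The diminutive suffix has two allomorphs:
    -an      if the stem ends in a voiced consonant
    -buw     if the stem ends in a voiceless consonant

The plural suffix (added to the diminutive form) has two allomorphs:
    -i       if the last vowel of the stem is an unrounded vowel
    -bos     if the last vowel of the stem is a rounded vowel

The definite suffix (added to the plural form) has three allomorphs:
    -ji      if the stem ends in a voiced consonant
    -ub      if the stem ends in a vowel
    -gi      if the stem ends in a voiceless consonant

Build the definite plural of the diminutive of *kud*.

kudaniub

*kud*: final consonant = /d/, voiced → -an → *kudan*.
The last vowel of the diminutive form *kudan* is /a/, which is an unrounded vowel, so the plural suffix is -i, giving *kudani*.
The plural form *kudani*: final sound = /i/, a vowel → -ub → *kudaniub*.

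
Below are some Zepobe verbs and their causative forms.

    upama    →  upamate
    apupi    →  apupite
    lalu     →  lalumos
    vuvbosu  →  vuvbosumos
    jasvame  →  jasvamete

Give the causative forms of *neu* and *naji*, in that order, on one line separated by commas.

The pattern is rounding harmony: -mos when the last vowel of the stem is a rounded vowel (*lalu*, *vuvbosu*); -te when the last vowel of the stem is an unrounded vowel (*upama*, *apupi*, *jasvame*).
The last vowel of *neu* is /u/, which is a rounded vowel, so the suffix is -mos, giving *neumos*.
Since the last vowel of *naji* is /i/ (an unrounded vowel), it takes -te, giving *najite*.

neumos, najite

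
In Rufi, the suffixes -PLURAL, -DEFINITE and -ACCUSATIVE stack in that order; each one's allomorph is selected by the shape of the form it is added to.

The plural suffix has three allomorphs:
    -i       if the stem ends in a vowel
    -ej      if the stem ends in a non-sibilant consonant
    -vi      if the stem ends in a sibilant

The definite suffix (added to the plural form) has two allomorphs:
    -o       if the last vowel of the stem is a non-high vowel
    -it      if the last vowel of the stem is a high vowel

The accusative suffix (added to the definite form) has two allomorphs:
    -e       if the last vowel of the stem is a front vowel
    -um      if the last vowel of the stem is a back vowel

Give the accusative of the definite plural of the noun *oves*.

ovesviite

The final sound of *oves* is /s/, which is a sibilant, so the plural suffix is -vi, giving *ovesvi*.
Since the last vowel of the plural form *ovesvi* is /i/ (a high vowel), it takes -it, giving *ovesviit*.
The definite form *ovesviit*: last vowel = /i/, a front vowel → -e → *ovesviite*.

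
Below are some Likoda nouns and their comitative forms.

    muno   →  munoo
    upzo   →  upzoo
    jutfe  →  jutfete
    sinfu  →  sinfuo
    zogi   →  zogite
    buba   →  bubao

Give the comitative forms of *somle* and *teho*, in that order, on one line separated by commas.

Looking at the last vowel of each stem: -te when the last vowel of the stem is a front vowel (*jutfe*, *zogi*); -o when the last vowel of the stem is a back vowel (*muno*, *upzo*, *sinfu*, *buba*).
Since the last vowel of *somle* is /e/ (a front vowel), it takes -te, giving *somlete*.
Since the last vowel of *teho* is /o/ (a back vowel), it takes -o, giving *tehoo*.

somlete, tehoo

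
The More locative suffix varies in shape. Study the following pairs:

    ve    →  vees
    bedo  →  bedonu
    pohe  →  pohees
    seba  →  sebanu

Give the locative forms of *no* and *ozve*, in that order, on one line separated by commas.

Looking at the last vowel of each stem: -es when the last vowel of the stem is a front vowel (*ve*, *pohe*); -nu when the last vowel of the stem is a back vowel (*bedo*, *seba*).
The last vowel of *no* is /o/, which is a back vowel, so the suffix is -nu, giving *nonu*.
*ozve*: last vowel = /e/, a front vowel → -es → *ozvees*.

nonu, ozvees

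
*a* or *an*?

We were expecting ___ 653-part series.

The indefinite article is chosen by the initial *sound* of the following word, not its spelling.
The number *653* is spoken "six hundred …", beginning with /sɪks/ — a consonant sound.
So the article is *a*: We were expecting a 653-part series.

a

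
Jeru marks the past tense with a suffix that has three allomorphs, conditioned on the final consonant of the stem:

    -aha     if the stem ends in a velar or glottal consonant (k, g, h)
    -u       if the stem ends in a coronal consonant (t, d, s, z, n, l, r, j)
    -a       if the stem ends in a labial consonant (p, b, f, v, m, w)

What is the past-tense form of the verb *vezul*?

*vezul* — final consonant /l/ (coronal) → -u → *vezulu*.

vezulu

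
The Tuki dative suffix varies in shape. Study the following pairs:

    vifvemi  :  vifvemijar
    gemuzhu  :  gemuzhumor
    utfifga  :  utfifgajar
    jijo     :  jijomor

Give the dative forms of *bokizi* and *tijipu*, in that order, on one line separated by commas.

bokizijar, tijipumor

The suffix is conditioned by the last vowel: -mor when the last vowel of the stem is a rounded vowel (*gemuzhu*, *jijo*); -jar when the last vowel of the stem is an unrounded vowel (*vifvemi*, *utfifga*).
*bokizi* — last vowel /i/ (an unrounded vowel) → -jar → *bokizijar*.
*tijipu* — last vowel /u/ (a rounded vowel) → -mor → *tijipumor*.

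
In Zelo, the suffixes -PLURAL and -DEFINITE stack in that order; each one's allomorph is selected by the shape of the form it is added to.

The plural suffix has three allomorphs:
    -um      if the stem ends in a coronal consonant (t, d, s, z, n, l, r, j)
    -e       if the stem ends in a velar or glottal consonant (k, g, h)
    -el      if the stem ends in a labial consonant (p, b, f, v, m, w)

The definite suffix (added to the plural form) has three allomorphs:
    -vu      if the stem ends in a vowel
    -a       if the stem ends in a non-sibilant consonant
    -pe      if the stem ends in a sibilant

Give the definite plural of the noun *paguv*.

Since the final consonant of *paguv* is /v/ (labial), it takes -el, giving *paguvel*.
Since the final sound of the plural form *paguvel* is /l/ (a non-sibilant consonant), it takes -a, giving *paguvela*.

paguvela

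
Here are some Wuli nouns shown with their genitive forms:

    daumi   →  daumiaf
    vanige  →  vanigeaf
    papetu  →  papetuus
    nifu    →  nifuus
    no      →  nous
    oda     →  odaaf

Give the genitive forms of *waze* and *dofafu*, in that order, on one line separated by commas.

wazeaf, dofafuus

The pattern is rounding harmony: -us when the last vowel of the stem is a rounded vowel (*papetu*, *nifu*, *no*); -af when the last vowel of the stem is an unrounded vowel (*daumi*, *vanige*, *oda*).
Since the last vowel of *waze* is /e/ (an unrounded vowel), it takes -af, giving *wazeaf*.
*dofafu* — last vowel /u/ (a rounded vowel) → -us → *dofafuus*.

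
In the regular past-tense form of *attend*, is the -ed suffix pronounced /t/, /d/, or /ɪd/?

The stem *attend* ends in /t/ or /d/.
The -ed suffix is realized as /ɪd/ after /t, d/; as /t/ after other voiceless consonants; and as /d/ after other voiced sounds.
So -ed on *attend* is pronounced /ɪd/.

/ɪd/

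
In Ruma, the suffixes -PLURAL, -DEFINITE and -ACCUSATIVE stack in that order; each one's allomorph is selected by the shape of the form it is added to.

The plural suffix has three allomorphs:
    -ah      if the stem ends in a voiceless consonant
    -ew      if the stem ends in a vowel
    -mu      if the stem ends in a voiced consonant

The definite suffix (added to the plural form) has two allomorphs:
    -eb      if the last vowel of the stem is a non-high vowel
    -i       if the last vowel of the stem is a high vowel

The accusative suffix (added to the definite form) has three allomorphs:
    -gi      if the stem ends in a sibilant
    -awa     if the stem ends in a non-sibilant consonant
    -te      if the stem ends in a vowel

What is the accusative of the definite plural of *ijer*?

ijermuite

*ijer* — final sound /r/ (a voiced consonant) → -mu → *ijermu*.
Since the last vowel of the plural form *ijermu* is /u/ (a high vowel), it takes -i, giving *ijermui*.
The final sound of the definite form *ijermui* is /i/, which is a vowel, so the accusative suffix is -te, giving *ijermuite*.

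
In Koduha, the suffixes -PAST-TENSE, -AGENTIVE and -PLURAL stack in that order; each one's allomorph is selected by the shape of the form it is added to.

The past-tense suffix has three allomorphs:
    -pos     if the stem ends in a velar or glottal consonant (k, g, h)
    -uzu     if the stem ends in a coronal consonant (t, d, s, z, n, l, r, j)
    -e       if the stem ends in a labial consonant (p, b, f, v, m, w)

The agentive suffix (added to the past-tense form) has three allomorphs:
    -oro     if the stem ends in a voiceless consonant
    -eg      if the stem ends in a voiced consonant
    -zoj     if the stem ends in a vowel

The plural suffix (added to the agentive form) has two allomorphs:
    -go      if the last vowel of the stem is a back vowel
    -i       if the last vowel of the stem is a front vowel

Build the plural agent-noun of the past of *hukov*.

hukovezojgo

*hukov* — final consonant /v/ (labial) → -e → *hukove*.
The final sound of the past-tense form *hukove* is /e/, which is a vowel, so the agentive suffix is -zoj, giving *hukovezoj*.
The agentive form *hukovezoj* — last vowel /o/ (a back vowel) → -go → *hukovezojgo*.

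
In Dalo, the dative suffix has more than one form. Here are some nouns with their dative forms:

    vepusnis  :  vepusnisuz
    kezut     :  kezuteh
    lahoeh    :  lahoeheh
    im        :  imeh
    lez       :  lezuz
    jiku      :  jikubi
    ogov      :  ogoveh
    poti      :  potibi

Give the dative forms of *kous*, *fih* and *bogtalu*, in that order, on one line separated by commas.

kousuz, fiheh, bogtalubi

The suffix is conditioned by the final sound: -uz when the stem ends in a sibilant (*vepusnis*, *lez*); -eh when the stem ends in a non-sibilant consonant (*kezut*, *lahoeh*, *im*, *ogov*); -bi when the stem ends in a vowel (*jiku*, *poti*).
*kous*: final sound = /s/, a sibilant → -uz → *kousuz*.
Since the final sound of *fih* is /h/ (a non-sibilant consonant), it takes -eh, giving *fiheh*.
*bogtalu*: final sound = /u/, a vowel → -bi → *bogtalubi*.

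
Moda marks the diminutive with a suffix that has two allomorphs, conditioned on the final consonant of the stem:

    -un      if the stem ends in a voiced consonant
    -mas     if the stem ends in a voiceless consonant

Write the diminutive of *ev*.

Since the final consonant of *ev* is /v/ (voiced), it takes -un, giving *evun*.

evun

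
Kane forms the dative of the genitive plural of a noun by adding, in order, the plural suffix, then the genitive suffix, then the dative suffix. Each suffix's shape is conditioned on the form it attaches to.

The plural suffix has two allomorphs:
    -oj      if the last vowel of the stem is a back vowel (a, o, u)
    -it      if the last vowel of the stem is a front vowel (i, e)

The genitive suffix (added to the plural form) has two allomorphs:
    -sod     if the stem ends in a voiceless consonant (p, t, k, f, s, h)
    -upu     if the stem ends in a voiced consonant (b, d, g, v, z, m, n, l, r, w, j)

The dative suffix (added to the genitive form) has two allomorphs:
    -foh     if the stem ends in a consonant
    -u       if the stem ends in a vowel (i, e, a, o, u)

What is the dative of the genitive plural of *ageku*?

agekuojupuu

*ageku*: last vowel = /u/, a back vowel → -oj → *agekuoj*.
The plural form *agekuoj* — final consonant /j/ (voiced) → -upu → *agekuojupu*.
The genitive form *agekuojupu*: final sound = /u/, a vowel → -u → *agekuojupuu*.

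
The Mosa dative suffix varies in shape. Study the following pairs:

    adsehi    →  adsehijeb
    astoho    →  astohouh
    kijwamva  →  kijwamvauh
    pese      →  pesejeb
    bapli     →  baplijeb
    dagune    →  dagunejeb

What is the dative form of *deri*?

Looking at the last vowel of each stem: -jeb when the last vowel of the stem is a front vowel (*adsehi*, *pese*, *bapli*, *dagune*); -uh when the last vowel of the stem is a back vowel (*astoho*, *kijwamva*).
*deri*: last vowel = /i/, a front vowel → -jeb → *derijeb*.

derijeb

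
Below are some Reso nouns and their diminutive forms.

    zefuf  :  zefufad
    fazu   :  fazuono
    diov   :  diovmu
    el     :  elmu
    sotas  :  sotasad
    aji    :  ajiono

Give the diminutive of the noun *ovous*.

The suffix is conditioned by the final sound: -ad when the stem ends in a voiceless consonant (*zefuf*, *sotas*); -mu when the stem ends in a voiced consonant (*diov*, *el*); -ono when the stem ends in a vowel (*fazu*, *aji*).
*ovous*: final sound = /s/, a voiceless consonant → -ad → *ovousad*.

ovousad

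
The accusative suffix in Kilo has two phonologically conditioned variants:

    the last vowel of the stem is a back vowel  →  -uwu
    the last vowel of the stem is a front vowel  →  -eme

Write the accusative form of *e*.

eeme

*e* — last vowel /e/ (a front vowel) → -eme → *eeme*.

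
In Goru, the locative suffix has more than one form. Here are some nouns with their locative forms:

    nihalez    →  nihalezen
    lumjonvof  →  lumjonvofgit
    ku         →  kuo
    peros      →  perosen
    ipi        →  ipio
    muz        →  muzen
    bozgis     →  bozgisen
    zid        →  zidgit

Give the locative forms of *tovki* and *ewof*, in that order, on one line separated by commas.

Looking at the final sound of each stem: -en when the stem ends in a sibilant (*nihalez*, *peros*, *muz*, *bozgis*); -git when the stem ends in a non-sibilant consonant (*lumjonvof*, *zid*); -o when the stem ends in a vowel (*ku*, *ipi*).
*tovki* — final sound /i/ (a vowel) → -o → *tovkio*.
*ewof*: final sound = /f/, a non-sibilant consonant → -git → *ewofgit*.

tovkio, ewofgit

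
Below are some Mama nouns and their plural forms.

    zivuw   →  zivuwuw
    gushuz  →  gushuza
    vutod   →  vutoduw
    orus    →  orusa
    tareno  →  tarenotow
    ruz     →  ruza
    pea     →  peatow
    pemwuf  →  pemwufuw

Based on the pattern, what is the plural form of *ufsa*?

ufsatow

The pattern is sibilance of the final sound: -a when the stem ends in a sibilant (*gushuz*, *orus*, *ruz*); -uw when the stem ends in a non-sibilant consonant (*zivuw*, *vutod*, *pemwuf*); -tow when the stem ends in a vowel (*tareno*, *pea*).
*ufsa* — final sound /a/ (a vowel) → -tow → *ufsatow*.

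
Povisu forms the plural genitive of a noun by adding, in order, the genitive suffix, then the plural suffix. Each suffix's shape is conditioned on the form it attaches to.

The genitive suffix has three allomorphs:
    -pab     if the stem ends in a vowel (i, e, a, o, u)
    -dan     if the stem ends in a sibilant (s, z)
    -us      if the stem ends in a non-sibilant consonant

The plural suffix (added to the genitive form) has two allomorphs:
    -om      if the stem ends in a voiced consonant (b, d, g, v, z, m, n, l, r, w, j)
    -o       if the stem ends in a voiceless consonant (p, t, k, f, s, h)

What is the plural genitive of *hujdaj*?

hujdajuso

*hujdaj* — final sound /j/ (a non-sibilant consonant) → -us → *hujdajus*.
The genitive form *hujdajus*: final consonant = /s/, voiceless → -o → *hujdajuso*.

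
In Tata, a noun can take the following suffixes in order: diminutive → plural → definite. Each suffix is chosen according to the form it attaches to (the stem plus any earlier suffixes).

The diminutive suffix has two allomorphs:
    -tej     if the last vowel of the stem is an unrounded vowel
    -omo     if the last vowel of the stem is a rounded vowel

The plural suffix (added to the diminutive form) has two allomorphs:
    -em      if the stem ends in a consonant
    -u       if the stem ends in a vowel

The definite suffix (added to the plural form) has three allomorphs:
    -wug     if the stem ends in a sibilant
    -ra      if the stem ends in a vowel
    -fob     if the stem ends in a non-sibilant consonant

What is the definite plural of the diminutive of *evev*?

evevtejemfob

*evev*: last vowel = /e/, an unrounded vowel → -tej → *evevtej*.
The diminutive form *evevtej* — final sound /j/ (a consonant) → -em → *evevtejem*.
Since the final sound of the plural form *evevtejem* is /m/ (a non-sibilant consonant), it takes -fob, giving *evevtejemfob*.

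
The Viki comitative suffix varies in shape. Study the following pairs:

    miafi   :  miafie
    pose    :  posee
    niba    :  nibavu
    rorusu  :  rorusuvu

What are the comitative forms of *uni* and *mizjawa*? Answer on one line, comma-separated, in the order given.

The alternation tracks the last vowel of the stem — -e when the last vowel of the stem is a front vowel (*miafi*, *pose*); -vu when the last vowel of the stem is a back vowel (*niba*, *rorusu*).
*uni* — last vowel /i/ (a front vowel) → -e → *unie*.
The last vowel of *mizjawa* is /a/, which is a back vowel, so the suffix is -vu, giving *mizjawavu*.

unie, mizjawavu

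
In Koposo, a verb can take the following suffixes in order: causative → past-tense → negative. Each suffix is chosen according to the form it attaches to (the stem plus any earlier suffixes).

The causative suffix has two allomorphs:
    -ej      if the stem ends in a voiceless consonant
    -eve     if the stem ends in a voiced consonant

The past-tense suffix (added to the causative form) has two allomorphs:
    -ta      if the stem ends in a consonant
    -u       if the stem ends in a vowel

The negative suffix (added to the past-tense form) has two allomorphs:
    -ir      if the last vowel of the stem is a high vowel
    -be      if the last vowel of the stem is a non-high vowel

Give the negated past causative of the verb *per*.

*per*: final consonant = /r/, voiced → -eve → *pereve*.
Since the final sound of the causative form *pereve* is /e/ (a vowel), it takes -u, giving *pereveu*.
Since the last vowel of the past-tense form *pereveu* is /u/ (a high vowel), it takes -ir, giving *pereveuir*.

pereveuir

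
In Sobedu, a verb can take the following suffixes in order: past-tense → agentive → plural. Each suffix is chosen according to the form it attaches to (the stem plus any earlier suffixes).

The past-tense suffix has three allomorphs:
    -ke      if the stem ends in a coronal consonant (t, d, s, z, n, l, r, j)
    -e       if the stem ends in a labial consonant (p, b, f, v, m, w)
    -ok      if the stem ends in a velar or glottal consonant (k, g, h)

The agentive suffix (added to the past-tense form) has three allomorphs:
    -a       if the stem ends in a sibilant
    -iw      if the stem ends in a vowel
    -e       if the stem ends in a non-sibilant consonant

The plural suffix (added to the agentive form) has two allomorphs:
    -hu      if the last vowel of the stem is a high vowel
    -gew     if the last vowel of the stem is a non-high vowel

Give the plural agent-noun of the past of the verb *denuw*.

denuweiwhu

Since the final consonant of *denuw* is /w/ (labial), it takes -e, giving *denuwe*.
The past-tense form *denuwe* — final sound /e/ (a vowel) → -iw → *denuweiw*.
The agentive form *denuweiw*: last vowel = /i/, a high vowel → -hu → *denuweiwhu*.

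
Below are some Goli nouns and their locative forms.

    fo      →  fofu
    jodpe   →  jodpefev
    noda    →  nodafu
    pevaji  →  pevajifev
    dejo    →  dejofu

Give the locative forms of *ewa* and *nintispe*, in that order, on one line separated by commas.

ewafu, nintispefev

The alternation tracks the last vowel of the stem — -fev when the last vowel of the stem is a front vowel (*jodpe*, *pevaji*); -fu when the last vowel of the stem is a back vowel (*fo*, *noda*, *dejo*).
Since the last vowel of *ewa* is /a/ (a back vowel), it takes -fu, giving *ewafu*.
Since the last vowel of *nintispe* is /e/ (a front vowel), it takes -fev, giving *nintispefev*.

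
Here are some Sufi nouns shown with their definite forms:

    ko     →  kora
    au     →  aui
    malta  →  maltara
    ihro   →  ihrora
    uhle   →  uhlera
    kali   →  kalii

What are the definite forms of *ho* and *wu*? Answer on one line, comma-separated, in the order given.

hora, wui

The pattern is height harmony: -i when the last vowel of the stem is a high vowel (*au*, *kali*); -ra when the last vowel of the stem is a non-high vowel (*ko*, *malta*, *ihro*, *uhle*).
The last vowel of *ho* is /o/, which is a non-high vowel, so the suffix is -ra, giving *hora*.
*wu* — last vowel /u/ (a high vowel) → -i → *wui*.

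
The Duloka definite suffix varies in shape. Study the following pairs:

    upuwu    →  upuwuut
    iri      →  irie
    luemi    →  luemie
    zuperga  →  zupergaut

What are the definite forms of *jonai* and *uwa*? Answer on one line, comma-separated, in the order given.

jonaie, uwaut

Looking at the last vowel of each stem: -e when the last vowel of the stem is a front vowel (*iri*, *luemi*); -ut when the last vowel of the stem is a back vowel (*upuwu*, *zuperga*).
Since the last vowel of *jonai* is /i/ (a front vowel), it takes -e, giving *jonaie*.
Since the last vowel of *uwa* is /a/ (a back vowel), it takes -ut, giving *uwaut*.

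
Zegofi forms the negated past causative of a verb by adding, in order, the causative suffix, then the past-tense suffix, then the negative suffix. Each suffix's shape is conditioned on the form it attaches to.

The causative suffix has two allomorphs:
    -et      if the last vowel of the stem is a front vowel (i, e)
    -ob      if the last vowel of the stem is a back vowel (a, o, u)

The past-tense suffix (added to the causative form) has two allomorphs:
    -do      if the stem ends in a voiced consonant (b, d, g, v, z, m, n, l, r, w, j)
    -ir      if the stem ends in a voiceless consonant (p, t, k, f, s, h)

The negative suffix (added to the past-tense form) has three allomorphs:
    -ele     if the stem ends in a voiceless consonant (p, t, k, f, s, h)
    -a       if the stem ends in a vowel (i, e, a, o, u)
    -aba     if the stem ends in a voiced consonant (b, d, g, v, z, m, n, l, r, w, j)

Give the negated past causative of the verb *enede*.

*enede* — last vowel /e/ (a front vowel) → -et → *enedeet*.
The final consonant of the causative form *enedeet* is /t/, which is voiceless, so the past-tense suffix is -ir, giving *enedeetir*.
Since the final sound of the past-tense form *enedeetir* is /r/ (a voiced consonant), it takes -aba, giving *enedeetiraba*.

enedeetiraba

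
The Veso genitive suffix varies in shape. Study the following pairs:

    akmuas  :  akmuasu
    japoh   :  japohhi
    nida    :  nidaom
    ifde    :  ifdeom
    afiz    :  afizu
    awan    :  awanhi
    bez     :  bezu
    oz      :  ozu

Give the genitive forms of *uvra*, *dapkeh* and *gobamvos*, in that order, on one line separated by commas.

uvraom, dapkehhi, gobamvosu

Looking at the final sound of each stem: -u when the stem ends in a sibilant (*akmuas*, *afiz*, *bez*, *oz*); -hi when the stem ends in a non-sibilant consonant (*japoh*, *awan*); -om when the stem ends in a vowel (*nida*, *ifde*).
*uvra* — final sound /a/ (a vowel) → -om → *uvraom*.
*dapkeh*: final sound = /h/, a non-sibilant consonant → -hi → *dapkehhi*.
Since the final sound of *gobamvos* is /s/ (a sibilant), it takes -u, giving *gobamvosu*.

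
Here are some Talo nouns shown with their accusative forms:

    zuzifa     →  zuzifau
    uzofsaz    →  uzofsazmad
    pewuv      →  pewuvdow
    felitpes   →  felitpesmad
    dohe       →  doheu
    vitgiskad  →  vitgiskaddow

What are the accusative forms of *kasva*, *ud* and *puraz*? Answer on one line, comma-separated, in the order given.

kasvau, uddow, purazmad

The alternation tracks the final sound of the stem — -mad when the stem ends in a sibilant (*uzofsaz*, *felitpes*); -dow when the stem ends in a non-sibilant consonant (*pewuv*, *vitgiskad*); -u when the stem ends in a vowel (*zuzifa*, *dohe*).
*kasva*: final sound = /a/, a vowel → -u → *kasvau*.
Since the final sound of *ud* is /d/ (a non-sibilant consonant), it takes -dow, giving *uddow*.
The final sound of *puraz* is /z/, which is a sibilant, so the suffix is -mad, giving *purazmad*.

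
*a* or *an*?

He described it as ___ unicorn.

The indefinite article is chosen by the initial *sound* of the following word, not its spelling.
*unicorn* begins with the sound /juː/ (u pronounced /juː/) — a consonant sound.
So the article is *a*: He described it as a unicorn.

a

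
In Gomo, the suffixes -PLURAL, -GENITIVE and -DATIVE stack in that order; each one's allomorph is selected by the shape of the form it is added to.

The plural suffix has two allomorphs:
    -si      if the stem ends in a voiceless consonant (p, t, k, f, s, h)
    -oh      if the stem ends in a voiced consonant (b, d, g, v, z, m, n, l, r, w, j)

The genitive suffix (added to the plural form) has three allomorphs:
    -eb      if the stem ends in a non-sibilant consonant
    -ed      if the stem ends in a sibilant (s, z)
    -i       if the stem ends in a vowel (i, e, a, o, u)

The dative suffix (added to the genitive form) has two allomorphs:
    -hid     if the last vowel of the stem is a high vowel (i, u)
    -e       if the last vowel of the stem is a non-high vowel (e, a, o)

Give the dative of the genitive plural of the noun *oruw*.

The final consonant of *oruw* is /w/, which is voiced, so the plural suffix is -oh, giving *oruwoh*.
The plural form *oruwoh*: final sound = /h/, a non-sibilant consonant → -eb → *oruwoheb*.
The last vowel of the genitive form *oruwoheb* is /e/, which is a non-high vowel, so the dative suffix is -e, giving *oruwohebe*.

oruwohebe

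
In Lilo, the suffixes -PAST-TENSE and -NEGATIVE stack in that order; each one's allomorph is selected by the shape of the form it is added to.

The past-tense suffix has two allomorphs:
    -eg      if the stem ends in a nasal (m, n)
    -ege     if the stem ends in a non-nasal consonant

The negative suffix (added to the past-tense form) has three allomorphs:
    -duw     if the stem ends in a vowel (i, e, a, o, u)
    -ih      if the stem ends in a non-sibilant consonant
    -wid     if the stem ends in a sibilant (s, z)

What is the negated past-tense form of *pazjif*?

Since the final consonant of *pazjif* is /f/ (non-nasal), it takes -ege, giving *pazjifege*.
Since the final sound of the past-tense form *pazjifege* is /e/ (a vowel), it takes -duw, giving *pazjifegeduw*.

pazjifegeduw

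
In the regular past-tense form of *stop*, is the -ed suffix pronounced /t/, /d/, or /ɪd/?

/t/

The stem *stop* ends in a voiceless consonant other than /t/.
The -ed suffix is realized as /ɪd/ after /t, d/; as /t/ after other voiceless consonants; and as /d/ after other voiced sounds.
So -ed on *stop* is pronounced /t/.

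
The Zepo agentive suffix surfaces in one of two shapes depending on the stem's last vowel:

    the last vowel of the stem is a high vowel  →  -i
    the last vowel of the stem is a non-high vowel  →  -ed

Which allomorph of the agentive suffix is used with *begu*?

*begu*: last vowel = /u/, a high vowel → -i.

-i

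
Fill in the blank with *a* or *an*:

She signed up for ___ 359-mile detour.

a

The indefinite article is chosen by the initial *sound* of the following word, not its spelling.
The number *359* is spoken "three hundred …", beginning with /θriː/ — a consonant sound.
So the article is *a*: She signed up for a 359-mile detour.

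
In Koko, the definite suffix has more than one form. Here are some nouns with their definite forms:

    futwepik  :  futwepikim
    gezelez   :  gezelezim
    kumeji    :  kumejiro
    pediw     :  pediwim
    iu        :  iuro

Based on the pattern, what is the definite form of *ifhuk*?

The suffix is conditioned by the final sound: -im when the stem ends in a consonant (*futwepik*, *gezelez*, *pediw*); -ro when the stem ends in a vowel (*kumeji*, *iu*).
The final sound of *ifhuk* is /k/, which is a consonant, so the suffix is -im, giving *ifhukim*.

ifhukim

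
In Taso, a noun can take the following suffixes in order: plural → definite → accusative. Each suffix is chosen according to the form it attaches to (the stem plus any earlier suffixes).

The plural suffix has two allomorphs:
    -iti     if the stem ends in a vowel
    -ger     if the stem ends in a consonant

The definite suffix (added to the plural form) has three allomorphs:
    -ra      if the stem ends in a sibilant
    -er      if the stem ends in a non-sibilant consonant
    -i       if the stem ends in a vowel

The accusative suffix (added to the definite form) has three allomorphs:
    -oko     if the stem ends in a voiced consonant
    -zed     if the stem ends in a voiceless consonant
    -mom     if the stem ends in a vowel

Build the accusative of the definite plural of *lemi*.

Since the final sound of *lemi* is /i/ (a vowel), it takes -iti, giving *lemiiti*.
The plural form *lemiiti* — final sound /i/ (a vowel) → -i → *lemiitii*.
Since the final sound of the definite form *lemiitii* is /i/ (a vowel), it takes -mom, giving *lemiitiimom*.

lemiitiimom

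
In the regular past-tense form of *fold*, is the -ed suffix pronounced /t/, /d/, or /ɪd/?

The stem *fold* ends in /t/ or /d/.
The -ed suffix is realized as /ɪd/ after /t, d/; as /t/ after other voiceless consonants; and as /d/ after other voiced sounds.
So -ed on *fold* is pronounced /ɪd/.

/ɪd/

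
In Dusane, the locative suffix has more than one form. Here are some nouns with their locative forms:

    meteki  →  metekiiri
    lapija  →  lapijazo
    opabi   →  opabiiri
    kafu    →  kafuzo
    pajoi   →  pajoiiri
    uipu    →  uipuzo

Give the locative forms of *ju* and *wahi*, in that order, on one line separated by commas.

juzo, wahiiri

The pattern is front/back vowel harmony: -iri when the last vowel of the stem is a front vowel (*meteki*, *opabi*, *pajoi*); -zo when the last vowel of the stem is a back vowel (*lapija*, *kafu*, *uipu*).
*ju* — last vowel /u/ (a back vowel) → -zo → *juzo*.
The last vowel of *wahi* is /i/, which is a front vowel, so the suffix is -iri, giving *wahiiri*.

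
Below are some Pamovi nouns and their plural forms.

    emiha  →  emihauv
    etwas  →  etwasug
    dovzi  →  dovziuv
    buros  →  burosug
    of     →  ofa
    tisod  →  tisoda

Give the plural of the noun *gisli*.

The alternation tracks the final sound of the stem — -ug when the stem ends in a sibilant (*etwas*, *buros*); -a when the stem ends in a non-sibilant consonant (*of*, *tisod*); -uv when the stem ends in a vowel (*emiha*, *dovzi*).
The final sound of *gisli* is /i/, which is a vowel, so the suffix is -uv, giving *gisliuv*.

gisliuv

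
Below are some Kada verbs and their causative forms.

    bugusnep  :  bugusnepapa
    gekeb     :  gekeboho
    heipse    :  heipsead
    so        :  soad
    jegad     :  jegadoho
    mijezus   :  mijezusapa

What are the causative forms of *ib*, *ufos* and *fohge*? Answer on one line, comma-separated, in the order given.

iboho, ufosapa, fohgead

Looking at the final sound of each stem: -apa when the stem ends in a voiceless consonant (*bugusnep*, *mijezus*); -oho when the stem ends in a voiced consonant (*gekeb*, *jegad*); -ad when the stem ends in a vowel (*heipse*, *so*).
*ib*: final sound = /b/, a voiced consonant → -oho → *iboho*.
*ufos*: final sound = /s/, a voiceless consonant → -apa → *ufosapa*.
*fohge* — final sound /e/ (a vowel) → -ad → *fohgead*.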